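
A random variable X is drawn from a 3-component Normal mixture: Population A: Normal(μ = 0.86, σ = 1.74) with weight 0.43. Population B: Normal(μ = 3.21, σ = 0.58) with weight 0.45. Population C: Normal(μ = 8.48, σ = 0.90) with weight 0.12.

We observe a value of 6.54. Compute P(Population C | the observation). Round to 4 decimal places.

0.9159

Posterior ∝ prior × likelihood, so P(k | x) ∝ P(Z=k) f_k(x); normalise over all components.
Normal densities:
  f_A = 0.0011128
  f_B = 4.78149e-08
  f_C = 0.0434221
Prior × likelihood for each component:
  P(Z=A)·f_A = 0.43 × 0.0011128 = 0.000478506
  P(Z=B)·f_B = 0.45 × 4.78149e-08 = 2.15167e-08
  P(Z=C)·f_C = 0.12 × 0.0434221 = 0.00521065
Evidence: 0.000478506 + 2.15167e-08 + 0.00521065 = 0.00568917
P(Population C | 6.54) ≈ 0.9159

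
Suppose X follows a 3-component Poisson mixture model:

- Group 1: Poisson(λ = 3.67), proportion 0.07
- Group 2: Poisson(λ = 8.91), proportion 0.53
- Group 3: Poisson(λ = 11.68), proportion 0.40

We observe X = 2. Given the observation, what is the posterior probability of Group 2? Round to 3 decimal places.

Apply Bayes' rule: the posterior for each component is proportional to its prior times its likelihood at x.
Poisson probabilities:
  L_1 = 0.17157
  L_2 = 0.00535996
  L_3 = 0.00057716
Weight by the priors:
  π_1·L_1 = 0.07 × 0.17157 = 0.0120099
  π_2·L_2 = 0.53 × 0.00535996 = 0.00284078
  π_3·L_3 = 0.40 × 0.00057716 = 0.000230864
Sum: 0.0120099 + 0.00284078 + 0.000230864 = 0.0150815
Responsibility of Group 2: 0.00284078 / 0.0150815 ≈ 0.188

0.188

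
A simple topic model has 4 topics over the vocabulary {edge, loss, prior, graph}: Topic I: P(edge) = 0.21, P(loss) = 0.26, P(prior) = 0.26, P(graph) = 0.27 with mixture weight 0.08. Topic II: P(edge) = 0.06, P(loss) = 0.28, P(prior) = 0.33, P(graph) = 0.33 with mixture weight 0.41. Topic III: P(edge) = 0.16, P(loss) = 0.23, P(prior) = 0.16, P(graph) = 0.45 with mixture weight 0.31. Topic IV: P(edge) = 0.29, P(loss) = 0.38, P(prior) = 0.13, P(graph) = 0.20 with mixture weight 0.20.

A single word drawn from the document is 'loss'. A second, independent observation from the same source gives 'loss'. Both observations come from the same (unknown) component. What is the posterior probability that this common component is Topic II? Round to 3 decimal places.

0.388

Apply Bayes' rule: the posterior for each component is proportional to its prior times its likelihood at x.
Since both observations come from the same component, the likelihood for component k is f_k(x₁)·f_k(x₂).
  p_I = [P(loss | comp) = 0.26] × [0.26] = 0.0676
  p_II = [P(loss | comp) = 0.28] × [0.28] = 0.0784
  p_III = [P(loss | comp) = 0.23] × [0.23] = 0.0529
  p_IV = [P(loss | comp) = 0.38] × [0.38] = 0.1444
Multiply by the mixture weights:
  π_I·p_I = 0.08 × 0.0676 = 0.005408
  π_II·p_II = 0.41 × 0.0784 = 0.032144
  π_III·p_III = 0.31 × 0.0529 = 0.016399
  π_IV·p_IV = 0.20 × 0.1444 = 0.02888
Denominator: 0.005408 + 0.032144 + 0.016399 + 0.02888 = 0.082831
Responsibility of Topic II: 0.032144 / 0.082831 ≈ 0.388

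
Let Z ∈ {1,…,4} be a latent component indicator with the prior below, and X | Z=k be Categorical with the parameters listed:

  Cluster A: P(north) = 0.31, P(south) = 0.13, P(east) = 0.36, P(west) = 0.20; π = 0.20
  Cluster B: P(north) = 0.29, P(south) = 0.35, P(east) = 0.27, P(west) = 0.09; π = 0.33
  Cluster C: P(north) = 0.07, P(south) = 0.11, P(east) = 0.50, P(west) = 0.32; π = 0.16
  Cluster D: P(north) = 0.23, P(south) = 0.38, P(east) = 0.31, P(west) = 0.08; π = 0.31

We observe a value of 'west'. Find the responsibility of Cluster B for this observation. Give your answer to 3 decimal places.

By Bayes' theorem, P(k | x) = w_k f_k(x) / Σ_j w_j f_j(x).
Categorical probabilities:
  L_A = P(west | comp) = 0.20
  L_B = P(west | comp) = 0.09
  L_C = P(west | comp) = 0.32
  L_D = P(west | comp) = 0.08
Weight by the priors:
  w_A·L_A = 0.20 × 0.2 = 0.04
  w_B·L_B = 0.33 × 0.09 = 0.0297
  w_C·L_C = 0.16 × 0.32 = 0.0512
  w_D·L_D = 0.31 × 0.08 = 0.0248
Sum: 0.04 + 0.0297 + 0.0512 + 0.0248 = 0.1457
So the posterior for Cluster B is 0.0297 / 0.1457 ≈ 0.204.

0.204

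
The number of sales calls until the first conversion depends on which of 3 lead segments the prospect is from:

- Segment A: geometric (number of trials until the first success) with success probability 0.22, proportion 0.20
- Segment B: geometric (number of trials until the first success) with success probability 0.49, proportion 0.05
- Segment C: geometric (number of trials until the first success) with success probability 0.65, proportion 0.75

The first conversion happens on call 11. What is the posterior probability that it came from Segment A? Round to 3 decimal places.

0.989

Posterior ∝ prior × likelihood, so P(k | x) ∝ P(Z=k) f_k(x); normalise over all components.
Evaluate each component's likelihood at the observed value:
  f_A = 0.0183387
  f_B = 0.000583308
  f_C = 1.79306e-05
Multiply by the mixture weights:
  P(Z=A)·f_A = 0.20 × 0.0183387 = 0.00366774
  P(Z=B)·f_B = 0.05 × 0.000583308 = 2.91654e-05
  P(Z=C)·f_C = 0.75 × 1.79306e-05 = 1.34479e-05
Normaliser: 0.00366774 + 2.91654e-05 + 1.34479e-05 = 0.00371035
P(Segment A | data) = 0.00366774 / 0.00371035 ≈ 0.989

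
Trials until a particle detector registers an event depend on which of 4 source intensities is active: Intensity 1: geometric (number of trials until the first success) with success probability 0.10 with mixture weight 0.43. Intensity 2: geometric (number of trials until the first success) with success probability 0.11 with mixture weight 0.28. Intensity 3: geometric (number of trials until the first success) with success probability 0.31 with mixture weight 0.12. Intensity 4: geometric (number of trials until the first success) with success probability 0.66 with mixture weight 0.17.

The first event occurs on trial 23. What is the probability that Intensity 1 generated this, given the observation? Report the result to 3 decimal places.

The responsibility of component k is w_k f_k(x) divided by Σ_j w_j f_j(x).
Component likelihoods at x = 23:
  L_1 = 0.10·(1−0.10)^22 = 0.10·0.0984771 = 0.00984771
  L_2 = 0.11·(1−0.11)^22 = 0.11·0.0770159 = 0.00847174
  L_3 = 0.31·(1−0.31)^22 = 0.31·0.000284892 = 8.83165e-05
  L_4 = 0.66·(1−0.66)^22 = 0.66·4.92647e-11 = 3.25147e-11
Multiply by the mixture weights:
  w_1·L_1 = 0.43 × 0.00984771 = 0.00423451
  w_2·L_2 = 0.28 × 0.00847174 = 0.00237209
  w_3·L_3 = 0.12 × 8.83165e-05 = 1.0598e-05
  w_4·L_4 = 0.17 × 3.25147e-11 = 5.5275e-12
Sum: 0.00423451 + 0.00237209 + 1.0598e-05 + 5.5275e-12 = 0.0066172
Responsibility of Intensity 1: 0.00423451 / 0.0066172 ≈ 0.640

0.640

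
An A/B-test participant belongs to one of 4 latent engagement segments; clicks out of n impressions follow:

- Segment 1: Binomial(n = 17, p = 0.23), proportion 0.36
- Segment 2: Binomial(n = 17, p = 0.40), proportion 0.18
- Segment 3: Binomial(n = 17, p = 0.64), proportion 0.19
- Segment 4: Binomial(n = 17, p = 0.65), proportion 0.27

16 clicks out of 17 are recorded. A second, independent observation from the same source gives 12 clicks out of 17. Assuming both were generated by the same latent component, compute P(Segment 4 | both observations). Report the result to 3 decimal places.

0.649

The responsibility of component k is w_k f_k(x) divided by Σ_j w_j f_j(x).
Since both observations come from the same component, the likelihood for component k is f_k(x₁)·f_k(x₂).
  p_1 = [8.02759e-10] × [3.67061e-05] = 2.94661e-14
  p_2 = [4.38087e-06] × [0.00807284] = 3.5366e-08
  p_3 = [0.00484876] × [0.176694] = 0.000856749
  p_4 = [0.0060413] × [0.184863] = 0.00111682
Prior × likelihood for each component:
  w_1·p_1 = 0.36 × 2.94661e-14 = 1.06078e-14
  w_2·p_2 = 0.18 × 3.5366e-08 = 6.36589e-09
  w_3·p_3 = 0.19 × 0.000856749 = 0.000162782
  w_4·p_4 = 0.27 × 0.00111682 = 0.00030154
Normaliser: 1.06078e-14 + 6.36589e-09 + 0.000162782 + 0.00030154 = 0.000464329
Responsibility of Segment 4: 0.00030154 / 0.000464329 ≈ 0.649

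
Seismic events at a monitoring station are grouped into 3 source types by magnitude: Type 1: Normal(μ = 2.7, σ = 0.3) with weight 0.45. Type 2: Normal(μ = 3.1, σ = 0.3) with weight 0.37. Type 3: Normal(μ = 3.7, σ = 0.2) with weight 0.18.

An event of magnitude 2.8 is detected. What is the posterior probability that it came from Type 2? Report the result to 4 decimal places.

0.3452

P(component k | x) = π_k·f_k(x) / marginal(x), where marginal(x) = Σ_j π_j·f_j(x).
Normal densities:
  f_1 = 1.25794
  f_2 = 0.806569
  f_3 = 7.99187e-05
Prior × likelihood for each component:
  π_1·f_1 = 0.45 × 1.25794 = 0.566075
  π_2·f_2 = 0.37 × 0.806569 = 0.298431
  π_3·f_3 = 0.18 × 7.99187e-05 = 1.43854e-05
Evidence: 0.566075 + 0.298431 + 1.43854e-05 = 0.86452
P(Type 2 | x) = 0.298431 / 0.86452 ≈ 0.3452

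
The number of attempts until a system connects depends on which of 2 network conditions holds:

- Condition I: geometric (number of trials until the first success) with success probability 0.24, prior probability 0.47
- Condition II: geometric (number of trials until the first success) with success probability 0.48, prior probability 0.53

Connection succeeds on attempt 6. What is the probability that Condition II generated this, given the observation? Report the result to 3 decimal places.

0.253

By Bayes' theorem, P(k | x) = π_k f_k(x) / Σ_j π_j f_j(x).
Component likelihoods at x = 6:
  p_I = 0.24·(1−0.24)^5 = 0.24·0.253553 = 0.0608526
  p_II = 0.48·(1−0.48)^5 = 0.48·0.0380204 = 0.0182498
Prior × likelihood for each component:
  π_I·p_I = 0.47 × 0.0608526 = 0.0286007
  π_II·p_II = 0.53 × 0.0182498 = 0.00967239
Evidence: 0.0286007 + 0.00967239 = 0.0382731
P(Condition II | the observation) = 0.00967239 / 0.0382731 ≈ 0.253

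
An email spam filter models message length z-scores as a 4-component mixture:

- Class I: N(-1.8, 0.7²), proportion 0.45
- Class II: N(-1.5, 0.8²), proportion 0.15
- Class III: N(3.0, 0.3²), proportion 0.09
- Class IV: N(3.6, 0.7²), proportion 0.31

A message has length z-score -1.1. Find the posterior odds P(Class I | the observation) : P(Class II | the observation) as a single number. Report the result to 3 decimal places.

Only the two components matter; the odds are (π_i f_i(x)) / (π_j f_j(x)).
Evaluate each component's likelihood at the observed value:
  f_I = (1/(0.7·√(2π)))·exp(−(-1.1−-1.8)²/(2·0.7²)) = 0.569918·exp(-0.50000) = 0.345672
  f_II = (1/(0.8·√(2π)))·exp(−(-1.1−-1.5)²/(2·0.8²)) = 0.498678·exp(-0.12500) = 0.440082
  f_III = (1/(0.3·√(2π)))·exp(−(-1.1−3.0)²/(2·0.3²)) = 1.329808·exp(-93.38889) = 3.67714e-41
  f_IV = (1/(0.7·√(2π)))·exp(−(-1.1−3.6)²/(2·0.7²)) = 0.569918·exp(-22.54082) = 9.25678e-11
Odds = (0.45/0.15) × (0.345672/0.440082) = 3 × 0.785473 ≈ 2.356

2.356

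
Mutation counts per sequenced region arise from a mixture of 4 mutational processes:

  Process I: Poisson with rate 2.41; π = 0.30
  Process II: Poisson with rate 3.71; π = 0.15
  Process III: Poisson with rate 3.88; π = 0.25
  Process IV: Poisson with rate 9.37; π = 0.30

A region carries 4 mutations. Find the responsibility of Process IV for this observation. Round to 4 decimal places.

0.0663

By Bayes' theorem, P(k | x) = π_k f_k(x) / Σ_j π_j f_j(x).
Component likelihoods at x = 4 mutations:
  L_I = 0.126243
  L_II = 0.19322
  L_III = 0.195008
  L_IV = 0.0273784
Prior × likelihood for each component:
  π_I·L_I = 0.30 × 0.126243 = 0.0378729
  π_II·L_II = 0.15 × 0.19322 = 0.028983
  π_III·L_III = 0.25 × 0.195008 = 0.0487521
  π_IV·L_IV = 0.30 × 0.0273784 = 0.00821352
Sum: 0.0378729 + 0.028983 + 0.0487521 + 0.00821352 = 0.123821
So the posterior for Process IV is 0.00821352 / 0.123821 ≈ 0.0663.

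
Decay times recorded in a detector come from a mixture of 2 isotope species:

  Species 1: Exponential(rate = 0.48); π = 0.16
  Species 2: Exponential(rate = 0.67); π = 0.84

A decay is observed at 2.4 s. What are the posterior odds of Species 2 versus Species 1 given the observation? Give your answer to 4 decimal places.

Only the two components matter; the odds are (π_i f_i(x)) / (π_j f_j(x)).
Exponential densities:
  L_1 = 0.151682
  L_2 = 0.134193
Posterior odds = (π_2·L_2) / (π_1·L_1) = (0.84·0.134193) / (0.16·0.151682) = 0.112722 / 0.0242691 ≈ 4.6447

4.6447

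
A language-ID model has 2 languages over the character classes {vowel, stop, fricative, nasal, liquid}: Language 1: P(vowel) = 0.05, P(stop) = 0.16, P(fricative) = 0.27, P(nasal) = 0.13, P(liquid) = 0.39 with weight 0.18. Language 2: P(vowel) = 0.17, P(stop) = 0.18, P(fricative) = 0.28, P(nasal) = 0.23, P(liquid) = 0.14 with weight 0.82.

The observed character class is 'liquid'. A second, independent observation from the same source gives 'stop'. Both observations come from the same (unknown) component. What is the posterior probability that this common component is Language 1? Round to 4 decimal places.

Posterior ∝ prior × likelihood, so P(k | x) ∝ π_k f_k(x); normalise over all components.
Since both observations come from the same component, the likelihood for component k is f_k(x₁)·f_k(x₂).
  p_1 = [P(liquid | comp) = 0.39] × [0.16] = 0.0624
  p_2 = [P(liquid | comp) = 0.14] × [0.18] = 0.0252
Multiply by the mixture weights:
  π_1·p_1 = 0.18 × 0.0624 = 0.011232
  π_2·p_2 = 0.82 × 0.0252 = 0.020664
Sum: 0.011232 + 0.020664 = 0.031896
P(Language 1 | x₁, x₂) = 0.011232 / 0.031896 ≈ 0.3521

0.3521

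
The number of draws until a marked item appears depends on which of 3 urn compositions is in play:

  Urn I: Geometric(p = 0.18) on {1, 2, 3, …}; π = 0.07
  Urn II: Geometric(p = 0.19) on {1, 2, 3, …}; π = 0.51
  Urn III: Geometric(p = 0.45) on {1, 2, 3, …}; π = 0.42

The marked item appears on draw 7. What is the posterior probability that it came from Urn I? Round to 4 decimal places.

Posterior ∝ prior × likelihood, so P(k | x) ∝ w_k f_k(x); normalise over all components.
Geometric probabilities:
  p_I = 0.0547212
  p_II = 0.0536616
  p_III = 0.0124563
Unnormalised posteriors:
  w_I·p_I = 0.07 × 0.0547212 = 0.00383048
  w_II·p_II = 0.51 × 0.0536616 = 0.0273674
  w_III·p_III = 0.42 × 0.0124563 = 0.00523164
Denominator: 0.00383048 + 0.0273674 + 0.00523164 = 0.0364295
P(Urn I | the observation) ≈ 0.1051

0.1051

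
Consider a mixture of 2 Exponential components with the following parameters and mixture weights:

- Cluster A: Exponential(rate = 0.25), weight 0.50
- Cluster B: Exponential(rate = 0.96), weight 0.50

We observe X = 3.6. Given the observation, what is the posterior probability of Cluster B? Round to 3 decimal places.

0.230

P(component k | x) = P(Z=k)·f_k(x) / marginal(x), where marginal(x) = Σ_j P(Z=j)·f_j(x).
Component likelihoods at x = 3.6:
  p_A = 0.101642
  p_B = 0.0302935
Multiply by the mixture weights:
  P(Z=A)·p_A = 0.50 × 0.101642 = 0.0508212
  P(Z=B)·p_B = 0.50 × 0.0302935 = 0.0151468
Sum: 0.0508212 + 0.0151468 = 0.065968
So the posterior for Cluster B is 0.0151468 / 0.065968 ≈ 0.230.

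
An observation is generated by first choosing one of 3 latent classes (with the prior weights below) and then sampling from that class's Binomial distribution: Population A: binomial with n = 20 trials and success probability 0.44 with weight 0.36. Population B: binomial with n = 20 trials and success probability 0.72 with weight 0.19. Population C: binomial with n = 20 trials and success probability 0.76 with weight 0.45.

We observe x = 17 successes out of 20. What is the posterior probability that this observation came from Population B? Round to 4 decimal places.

0.2108

The responsibility of component k is P(Z=k) f_k(x) divided by Σ_j P(Z=j) f_j(x).
Evaluate each component's likelihood at the observed value:
  L_A = C(20,17)·0.44^17·0.56^3 = 1140·8.68351e-07·0.175616 = 0.000173846
  L_B = C(20,17)·0.72^17·0.28^3 = 1140·0.00375537·0.021952 = 0.0939791
  L_C = C(20,17)·0.76^17·0.24^3 = 1140·0.00941523·0.013824 = 0.148378
Weight by the priors:
  P(Z=A)·L_A = 0.36 × 0.000173846 = 6.25845e-05
  P(Z=B)·L_B = 0.19 × 0.0939791 = 0.017856
  P(Z=C)·L_C = 0.45 × 0.148378 = 0.0667701
Sum: 6.25845e-05 + 0.017856 + 0.0667701 = 0.0846887
So the posterior for Population B is 0.017856 / 0.0846887 ≈ 0.2108.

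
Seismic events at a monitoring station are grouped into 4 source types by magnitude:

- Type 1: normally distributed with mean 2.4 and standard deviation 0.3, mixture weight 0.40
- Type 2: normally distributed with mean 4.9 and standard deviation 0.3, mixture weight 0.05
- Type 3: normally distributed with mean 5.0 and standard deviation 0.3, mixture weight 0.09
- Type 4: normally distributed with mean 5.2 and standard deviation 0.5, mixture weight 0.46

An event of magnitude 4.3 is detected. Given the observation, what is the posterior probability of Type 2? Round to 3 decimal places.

0.101

Posterior ∝ prior × likelihood, so P(k | x) ∝ P(Z=k) f_k(x); normalise over all components.
Component likelihoods at x = 4.3:
  f_1 = 2.59282e-09
  f_2 = 0.17997
  f_3 = 0.0874063
  f_4 = 0.1579
Prior × likelihood for each component:
  P(Z=1)·f_1 = 0.40 × 2.59282e-09 = 1.03713e-09
  P(Z=2)·f_2 = 0.05 × 0.17997 = 0.00899849
  P(Z=3)·f_3 = 0.09 × 0.0874063 = 0.00786657
  P(Z=4)·f_4 = 0.46 × 0.1579 = 0.0726341
Evidence: 1.03713e-09 + 0.00899849 + 0.00786657 + 0.0726341 = 0.0894992
P(Type 2 | the observation) = 0.00899849 / 0.0894992 ≈ 0.101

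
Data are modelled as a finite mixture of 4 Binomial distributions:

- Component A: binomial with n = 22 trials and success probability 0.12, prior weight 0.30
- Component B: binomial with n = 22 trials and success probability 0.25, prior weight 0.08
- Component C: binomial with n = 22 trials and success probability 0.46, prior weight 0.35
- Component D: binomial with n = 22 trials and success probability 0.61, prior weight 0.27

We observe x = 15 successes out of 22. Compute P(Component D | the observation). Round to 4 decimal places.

The responsibility of component k is π_k f_k(x) divided by Σ_j π_j f_j(x).
Evaluate each component's likelihood at the observed value:
  p_A = C(22,15)·0.12^15·0.88^7 = 170544·1.5407e-14·0.408676 = 1.07383e-09
  p_B = C(22,15)·0.25^15·0.75^7 = 170544·9.31323e-10·0.133484 = 2.12014e-05
  p_C = C(22,15)·0.46^15·0.54^7 = 170544·8.7371e-06·0.0133893 = 0.0199508
  p_D = C(22,15)·0.61^15·0.39^7 = 170544·0.000602487·0.00137231 = 0.141006
Prior × likelihood for each component:
  π_A·p_A = 0.30 × 1.07383e-09 = 3.22148e-10
  π_B·p_B = 0.08 × 2.12014e-05 = 1.69612e-06
  π_C·p_C = 0.35 × 0.0199508 = 0.00698278
  π_D·p_D = 0.27 × 0.141006 = 0.0380715
Normaliser: 3.22148e-10 + 1.69612e-06 + 0.00698278 + 0.0380715 = 0.045056
P(Component D | 15 successes out of 22) ≈ 0.8450

0.8450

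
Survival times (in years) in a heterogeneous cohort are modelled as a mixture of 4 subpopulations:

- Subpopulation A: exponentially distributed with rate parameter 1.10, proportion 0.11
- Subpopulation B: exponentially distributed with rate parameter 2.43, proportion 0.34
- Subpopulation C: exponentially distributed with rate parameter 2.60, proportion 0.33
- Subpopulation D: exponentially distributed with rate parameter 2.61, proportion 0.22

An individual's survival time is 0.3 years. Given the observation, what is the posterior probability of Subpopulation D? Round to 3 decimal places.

0.230

Apply Bayes' rule: the posterior for each component is proportional to its prior times its likelihood at x.
Exponential densities:
  p_A = 1.10·e^(−1.10·0.3) = 1.10·e^(−0.3300) = 0.790816
  p_B = 2.43·e^(−2.43·0.3) = 2.43·e^(−0.7290) = 1.17221
  p_C = 2.60·e^(−2.60·0.3) = 2.60·e^(−0.7800) = 1.19186
  p_D = 2.61·e^(−2.61·0.3) = 2.61·e^(−0.7830) = 1.19286
Unnormalised posteriors:
  π_A·p_A = 0.11 × 0.790816 = 0.0869898
  π_B·p_B = 0.34 × 1.17221 = 0.398552
  π_C·p_C = 0.33 × 1.19186 = 0.393312
  π_D·p_D = 0.22 × 1.19286 = 0.262428
Marginal: 0.0869898 + 0.398552 + 0.393312 + 0.262428 = 1.14128
P(Subpopulation D | x) ≈ 0.230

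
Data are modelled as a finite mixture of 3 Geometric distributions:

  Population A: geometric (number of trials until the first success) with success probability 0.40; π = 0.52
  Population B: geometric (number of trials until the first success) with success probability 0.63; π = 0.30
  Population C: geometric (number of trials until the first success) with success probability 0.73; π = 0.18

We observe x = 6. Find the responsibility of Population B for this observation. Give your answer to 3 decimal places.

0.074

Posterior ∝ prior × likelihood, so P(k | x) ∝ P(Z=k) f_k(x); normalise over all components.
Evaluate each component's likelihood at the observed value:
  L_A = 0.40·(1−0.40)^5 = 0.40·0.07776 = 0.031104
  L_B = 0.63·(1−0.63)^5 = 0.63·0.0069344 = 0.00436867
  L_C = 0.73·(1−0.73)^5 = 0.73·0.00143489 = 0.00104747
Multiply by the mixture weights:
  P(Z=A)·L_A = 0.52 × 0.031104 = 0.0161741
  P(Z=B)·L_B = 0.30 × 0.00436867 = 0.0013106
  P(Z=C)·L_C = 0.18 × 0.00104747 = 0.000188545
Normaliser: 0.0161741 + 0.0013106 + 0.000188545 = 0.0176732
P(Population B | 6) = 0.0013106 / 0.0176732 ≈ 0.074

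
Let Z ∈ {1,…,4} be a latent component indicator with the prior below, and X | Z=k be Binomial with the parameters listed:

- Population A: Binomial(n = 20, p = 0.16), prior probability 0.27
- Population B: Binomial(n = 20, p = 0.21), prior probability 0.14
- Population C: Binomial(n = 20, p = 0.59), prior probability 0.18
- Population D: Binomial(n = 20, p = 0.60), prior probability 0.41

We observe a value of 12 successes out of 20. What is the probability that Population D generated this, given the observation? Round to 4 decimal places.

0.6956

P(component k | x) = w_k·f_k(x) / marginal(x), where marginal(x) = Σ_j w_j·f_j(x).
Evaluate each component's likelihood at the observed value:
  p_A = 8.78904e-06
  p_B = 0.000140577
  p_C = 0.178963
  p_D = 0.179706
Weight by the priors:
  w_A·p_A = 0.27 × 8.78904e-06 = 2.37304e-06
  w_B·p_B = 0.14 × 0.000140577 = 1.96808e-05
  w_C·p_C = 0.18 × 0.178963 = 0.0322133
  w_D·p_D = 0.41 × 0.179706 = 0.0736794
Normaliser: 2.37304e-06 + 1.96808e-05 + 0.0322133 + 0.0736794 = 0.105915
P(Population D | x) ≈ 0.6956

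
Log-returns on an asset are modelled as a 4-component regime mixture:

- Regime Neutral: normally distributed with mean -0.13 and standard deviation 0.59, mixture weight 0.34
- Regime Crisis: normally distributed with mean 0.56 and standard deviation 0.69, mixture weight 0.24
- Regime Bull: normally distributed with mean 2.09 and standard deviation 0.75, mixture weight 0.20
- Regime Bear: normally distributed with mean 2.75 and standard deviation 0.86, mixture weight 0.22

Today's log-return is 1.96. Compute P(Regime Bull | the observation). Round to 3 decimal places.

By Bayes' theorem, P(k | x) = w_k f_k(x) / Σ_j w_j f_j(x).
Normal densities:
  f_Neutral = 0.00127411
  f_Crisis = 0.0738096
  f_Bull = 0.523992
  f_Bear = 0.304211
Multiply by the mixture weights:
  w_Neutral·f_Neutral = 0.34 × 0.00127411 = 0.000433197
  w_Crisis·f_Crisis = 0.24 × 0.0738096 = 0.0177143
  w_Bull·f_Bull = 0.20 × 0.523992 = 0.104798
  w_Bear·f_Bear = 0.22 × 0.304211 = 0.0669265
Sum: 0.000433197 + 0.0177143 + 0.104798 + 0.0669265 = 0.189872
P(Regime Bull | x) ≈ 0.552

0.552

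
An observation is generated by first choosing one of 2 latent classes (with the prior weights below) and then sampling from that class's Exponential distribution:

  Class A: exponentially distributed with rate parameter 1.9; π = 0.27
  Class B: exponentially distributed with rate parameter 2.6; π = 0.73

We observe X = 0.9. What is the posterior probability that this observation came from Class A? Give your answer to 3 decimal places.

0.337

P(component k | x) = π_k·f_k(x) / marginal(x), where marginal(x) = Σ_j π_j·f_j(x).
Exponential densities:
  f_A = 0.343645
  f_B = 0.250452
Weight by the priors:
  π_A·f_A = 0.27 × 0.343645 = 0.0927842
  π_B·f_B = 0.73 × 0.250452 = 0.18283
Evidence: 0.0927842 + 0.18283 = 0.275614
P(Class A | x) ≈ 0.337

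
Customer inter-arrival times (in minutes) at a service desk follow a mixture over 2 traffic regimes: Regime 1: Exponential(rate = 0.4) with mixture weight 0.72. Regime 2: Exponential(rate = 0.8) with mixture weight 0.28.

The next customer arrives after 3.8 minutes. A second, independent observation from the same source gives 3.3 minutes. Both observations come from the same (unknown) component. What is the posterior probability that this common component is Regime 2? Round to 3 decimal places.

0.083

P(component k | x) = π_k·f_k(x) / marginal(x), where marginal(x) = Σ_j π_j·f_j(x).
Since both observations come from the same component, the likelihood for component k is f_k(x₁)·f_k(x₂).
  f_1 = [0.4·e^(−0.4·3.8) = 0.4·e^(−1.5200) = 0.0874848] × [0.106854] = 0.00934811
  f_2 = [0.8·e^(−0.8·3.8) = 0.8·e^(−3.0400) = 0.0382679] × [0.057089] = 0.00218468
Weight by the priors:
  π_1·f_1 = 0.72 × 0.00934811 = 0.00673064
  π_2·f_2 = 0.28 × 0.00218468 = 0.00061171
Evidence: 0.00673064 + 0.00061171 = 0.00734235
So the posterior for Regime 2 is 0.00061171 / 0.00734235 ≈ 0.083.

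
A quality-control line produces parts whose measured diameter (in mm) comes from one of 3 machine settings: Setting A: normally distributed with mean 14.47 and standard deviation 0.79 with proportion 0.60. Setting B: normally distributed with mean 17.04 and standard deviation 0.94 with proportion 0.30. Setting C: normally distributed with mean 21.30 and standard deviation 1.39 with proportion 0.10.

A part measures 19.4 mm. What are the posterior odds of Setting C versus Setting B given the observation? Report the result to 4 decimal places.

Posterior odds = (P(Z=i) f_i(x)) / (P(Z=j) f_j(x)); the normalising sum cancels.
Evaluate each component's likelihood at the observed value:
  f_A = (1/(0.79·√(2π)))·exp(−(19.4−14.47)²/(2·0.79²)) = 0.504990·exp(-19.47196) = 1.76489e-09
  f_B = (1/(0.94·√(2π)))·exp(−(19.4−17.04)²/(2·0.94²)) = 0.424407·exp(-3.15165) = 0.0181567
  f_C = (1/(1.39·√(2π)))·exp(−(19.4−21.30)²/(2·1.39²)) = 0.287009·exp(-0.93422) = 0.112764
Posterior odds = (P(Z=C)·f_C) / (P(Z=B)·f_B) = (0.10·0.112764) / (0.30·0.0181567) = 0.0112764 / 0.00544701 ≈ 2.0702

2.0702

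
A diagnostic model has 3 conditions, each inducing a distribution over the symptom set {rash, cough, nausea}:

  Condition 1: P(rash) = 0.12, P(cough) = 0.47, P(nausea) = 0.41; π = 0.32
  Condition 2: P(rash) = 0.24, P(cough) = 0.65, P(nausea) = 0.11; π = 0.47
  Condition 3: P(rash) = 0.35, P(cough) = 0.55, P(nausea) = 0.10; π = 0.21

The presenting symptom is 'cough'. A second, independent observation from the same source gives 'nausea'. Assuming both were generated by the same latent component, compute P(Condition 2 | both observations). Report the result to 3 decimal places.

0.315

Posterior ∝ prior × likelihood, so P(k | x) ∝ P(Z=k) f_k(x); normalise over all components.
Since both observations come from the same component, the likelihood for component k is f_k(x₁)·f_k(x₂).
  L_1 = [P(cough | comp) = 0.47] × [0.41] = 0.1927
  L_2 = [P(cough | comp) = 0.65] × [0.11] = 0.0715
  L_3 = [P(cough | comp) = 0.55] × [0.1] = 0.055
Prior × likelihood for each component:
  P(Z=1)·L_1 = 0.32 × 0.1927 = 0.061664
  P(Z=2)·L_2 = 0.47 × 0.0715 = 0.033605
  P(Z=3)·L_3 = 0.21 × 0.055 = 0.01155
Marginal: 0.061664 + 0.033605 + 0.01155 = 0.106819
P(Condition 2 | x₁, x₂) = 0.033605 / 0.106819 ≈ 0.315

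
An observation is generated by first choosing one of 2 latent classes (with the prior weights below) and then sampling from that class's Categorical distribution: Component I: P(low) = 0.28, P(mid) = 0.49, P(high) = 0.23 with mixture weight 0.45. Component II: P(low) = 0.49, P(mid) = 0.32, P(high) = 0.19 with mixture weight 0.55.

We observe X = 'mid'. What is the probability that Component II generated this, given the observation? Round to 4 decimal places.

By Bayes' theorem, P(k | x) = π_k f_k(x) / Σ_j π_j f_j(x).
Component likelihoods at x = 'mid':
  p_I = P(mid | comp) = 0.49
  p_II = P(mid | comp) = 0.32
Prior × likelihood for each component:
  π_I·p_I = 0.45 × 0.49 = 0.2205
  π_II·p_II = 0.55 × 0.32 = 0.176
Normaliser: 0.2205 + 0.176 = 0.3965
P(Component II | the observation) ≈ 0.4439

0.4439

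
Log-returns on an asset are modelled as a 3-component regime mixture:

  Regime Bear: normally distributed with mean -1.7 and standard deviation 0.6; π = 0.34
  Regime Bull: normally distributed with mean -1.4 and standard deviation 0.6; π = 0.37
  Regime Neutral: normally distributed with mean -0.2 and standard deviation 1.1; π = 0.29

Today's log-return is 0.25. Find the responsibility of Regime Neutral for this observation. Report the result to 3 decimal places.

By Bayes' theorem, P(k | x) = w_k f_k(x) / Σ_j w_j f_j(x).
Component likelihoods at x = 0.25:
  f_Bear = (1/(0.6·√(2π)))·exp(−(0.25−-1.7)²/(2·0.6²)) = 0.664904·exp(-5.28125) = 0.00338175
  f_Bull = (1/(0.6·√(2π)))·exp(−(0.25−-1.4)²/(2·0.6²)) = 0.664904·exp(-3.78125) = 0.0151559
  f_Neutral = (1/(1.1·√(2π)))·exp(−(0.25−-0.2)²/(2·1.1²)) = 0.362675·exp(-0.08368) = 0.333562
Prior × likelihood for each component:
  w_Bear·f_Bear = 0.34 × 0.00338175 = 0.00114979
  w_Bull·f_Bull = 0.37 × 0.0151559 = 0.0056077
  w_Neutral·f_Neutral = 0.29 × 0.333562 = 0.096733
Sum: 0.00114979 + 0.0056077 + 0.096733 = 0.10349
So the posterior for Regime Neutral is 0.096733 / 0.10349 ≈ 0.935.

0.935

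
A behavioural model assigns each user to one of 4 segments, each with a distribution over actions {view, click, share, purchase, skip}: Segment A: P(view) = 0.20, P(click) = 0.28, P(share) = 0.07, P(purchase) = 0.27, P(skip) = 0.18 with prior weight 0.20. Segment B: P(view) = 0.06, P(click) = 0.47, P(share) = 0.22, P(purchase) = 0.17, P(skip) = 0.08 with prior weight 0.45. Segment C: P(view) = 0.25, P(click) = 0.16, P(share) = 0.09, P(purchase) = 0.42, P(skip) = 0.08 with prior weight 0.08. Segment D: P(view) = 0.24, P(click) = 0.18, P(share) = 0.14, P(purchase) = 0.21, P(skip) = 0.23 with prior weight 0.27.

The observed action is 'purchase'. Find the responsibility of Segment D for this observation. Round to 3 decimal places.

0.257

By Bayes' theorem, P(k | x) = w_k f_k(x) / Σ_j w_j f_j(x).
Evaluate each component's likelihood at the observed value:
  f_A = P(purchase | comp) = 0.27
  f_B = P(purchase | comp) = 0.17
  f_C = P(purchase | comp) = 0.42
  f_D = P(purchase | comp) = 0.21
Multiply by the mixture weights:
  w_A·f_A = 0.20 × 0.27 = 0.054
  w_B·f_B = 0.45 × 0.17 = 0.0765
  w_C·f_C = 0.08 × 0.42 = 0.0336
  w_D·f_D = 0.27 × 0.21 = 0.0567
Normaliser: 0.054 + 0.0765 + 0.0336 + 0.0567 = 0.2208
Responsibility of Segment D: 0.0567 / 0.2208 ≈ 0.257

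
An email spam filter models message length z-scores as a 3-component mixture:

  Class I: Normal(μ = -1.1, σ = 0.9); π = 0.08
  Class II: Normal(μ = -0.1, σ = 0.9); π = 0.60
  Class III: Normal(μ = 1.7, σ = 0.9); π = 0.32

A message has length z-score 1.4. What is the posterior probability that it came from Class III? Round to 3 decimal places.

The responsibility of component k is P(Z=k) f_k(x) divided by Σ_j P(Z=j) f_j(x).
Component likelihoods at x = 1.4:
  L_I = 0.00935726
  L_II = 0.11053
  L_III = 0.419315
Multiply by the mixture weights:
  P(Z=I)·L_I = 0.08 × 0.00935726 = 0.000748581
  P(Z=II)·L_II = 0.60 × 0.11053 = 0.0663181
  P(Z=III)·L_III = 0.32 × 0.419315 = 0.134181
Evidence: 0.000748581 + 0.0663181 + 0.134181 = 0.201247
P(Class III | data) = 0.134181 / 0.201247 ≈ 0.667

0.667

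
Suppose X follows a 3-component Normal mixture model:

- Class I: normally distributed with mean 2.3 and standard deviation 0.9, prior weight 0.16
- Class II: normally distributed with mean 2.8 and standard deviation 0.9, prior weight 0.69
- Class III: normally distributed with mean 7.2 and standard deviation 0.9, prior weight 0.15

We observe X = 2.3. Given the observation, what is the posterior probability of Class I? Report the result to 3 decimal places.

Apply Bayes' rule: the posterior for each component is proportional to its prior times its likelihood at x.
Component likelihoods at x = 2.3:
  f_I = 0.443269
  f_II = 0.37988
  f_III = 1.62179e-07
Weight by the priors:
  P(Z=I)·f_I = 0.16 × 0.443269 = 0.0709231
  P(Z=II)·f_II = 0.69 × 0.37988 = 0.262117
  P(Z=III)·f_III = 0.15 × 1.62179e-07 = 2.43268e-08
Sum: 0.0709231 + 0.262117 + 2.43268e-08 = 0.333041
P(Class I | the observation) = 0.0709231 / 0.333041 ≈ 0.213

0.213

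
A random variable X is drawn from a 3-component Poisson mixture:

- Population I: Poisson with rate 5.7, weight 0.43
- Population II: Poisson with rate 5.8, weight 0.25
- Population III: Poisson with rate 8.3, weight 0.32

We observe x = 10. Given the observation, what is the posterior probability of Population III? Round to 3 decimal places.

0.593

The responsibility of component k is π_k f_k(x) divided by Σ_j π_j f_j(x).
Evaluate each component's likelihood at the observed value:
  L_I = e^(−5.7)·5.7^10/10! = 0.0333816
  L_II = e^(−5.8)·5.8^10/10! = 0.0359426
  L_III = e^(−8.3)·8.3^10/10! = 0.106261
Weight by the priors:
  π_I·L_I = 0.43 × 0.0333816 = 0.0143541
  π_II·L_II = 0.25 × 0.0359426 = 0.00898564
  π_III·L_III = 0.32 × 0.106261 = 0.0340035
Marginal: 0.0143541 + 0.00898564 + 0.0340035 = 0.0573432
P(Population III | 10) ≈ 0.593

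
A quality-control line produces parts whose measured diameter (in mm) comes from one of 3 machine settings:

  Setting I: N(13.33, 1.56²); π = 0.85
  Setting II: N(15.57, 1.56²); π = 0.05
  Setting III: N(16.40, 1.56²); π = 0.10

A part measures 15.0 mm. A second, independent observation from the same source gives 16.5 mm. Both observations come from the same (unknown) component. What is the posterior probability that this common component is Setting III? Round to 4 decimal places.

0.4003

The responsibility of component k is w_k f_k(x) divided by Σ_j w_j f_j(x).
Since both observations come from the same component, the likelihood for component k is f_k(x₁)·f_k(x₂).
  L_I = [(1/(1.56·√(2π)))·exp(−(15.0−13.33)²/(2·1.56²)) = 0.255732·exp(-0.57300) = 0.14419] × [0.032444] = 0.0046781
  L_II = [(1/(1.56·√(2π)))·exp(−(15.0−15.57)²/(2·1.56²)) = 0.255732·exp(-0.06675) = 0.239219] × [0.214097] = 0.0512161
  L_III = [(1/(1.56·√(2π)))·exp(−(15.0−16.40)²/(2·1.56²)) = 0.255732·exp(-0.40270) = 0.170961] × [0.255207] = 0.0436305
Prior × likelihood for each component:
  w_I·L_I = 0.85 × 0.0046781 = 0.00397638
  w_II·L_II = 0.05 × 0.0512161 = 0.0025608
  w_III·L_III = 0.10 × 0.0436305 = 0.00436305
Evidence: 0.00397638 + 0.0025608 + 0.00436305 = 0.0109002
P(Setting III | x) = 0.00436305 / 0.0109002 ≈ 0.4003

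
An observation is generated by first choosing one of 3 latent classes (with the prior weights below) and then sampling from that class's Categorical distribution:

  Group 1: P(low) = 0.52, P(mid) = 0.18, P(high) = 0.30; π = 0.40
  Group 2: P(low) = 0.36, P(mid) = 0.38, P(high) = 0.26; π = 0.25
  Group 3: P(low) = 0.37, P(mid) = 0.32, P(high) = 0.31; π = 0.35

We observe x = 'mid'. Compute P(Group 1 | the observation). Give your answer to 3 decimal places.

By Bayes' theorem, P(k | x) = π_k f_k(x) / Σ_j π_j f_j(x).
Categorical probabilities:
  L_1 = P(mid | comp) = 0.18
  L_2 = P(mid | comp) = 0.38
  L_3 = P(mid | comp) = 0.32
Prior × likelihood for each component:
  π_1·L_1 = 0.40 × 0.18 = 0.072
  π_2·L_2 = 0.25 × 0.38 = 0.095
  π_3·L_3 = 0.35 × 0.32 = 0.112
Normaliser: 0.072 + 0.095 + 0.112 = 0.279
P(Group 1 | 'mid') = 0.072 / 0.279 ≈ 0.258

0.258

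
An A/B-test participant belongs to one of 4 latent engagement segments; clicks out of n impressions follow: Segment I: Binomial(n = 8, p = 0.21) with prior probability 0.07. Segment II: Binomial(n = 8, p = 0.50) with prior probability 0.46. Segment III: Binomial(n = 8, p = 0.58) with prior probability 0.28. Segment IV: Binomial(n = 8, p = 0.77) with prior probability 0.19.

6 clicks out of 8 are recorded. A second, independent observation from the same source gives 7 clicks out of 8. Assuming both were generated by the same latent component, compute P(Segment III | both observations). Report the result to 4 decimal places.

Apply Bayes' rule: the posterior for each component is proportional to its prior times its likelihood at x.
Since both observations come from the same component, the likelihood for component k is f_k(x₁)·f_k(x₂).
  p_I = [C(8,6)·0.21^6·0.79^2 = 28·8.57661e-05·0.6241 = 0.00149875] × [0.000113829] = 1.706e-07
  p_II = [C(8,6)·0.50^6·0.50^2 = 28·0.015625·0.25 = 0.109375] × [0.03125] = 0.00341797
  p_III = [C(8,6)·0.58^6·0.42^2 = 28·0.0380687·0.1764 = 0.188029] × [0.0741883] = 0.0139495
  p_IV = [C(8,6)·0.77^6·0.23^2 = 28·0.208422·0.0529 = 0.308715] × [0.295293] = 0.0911614
Unnormalised posteriors:
  π_I·p_I = 0.07 × 1.706e-07 = 1.1942e-08
  π_II·p_II = 0.46 × 0.00341797 = 0.00157227
  π_III·p_III = 0.28 × 0.0139495 = 0.00390587
  π_IV·p_IV = 0.19 × 0.0911614 = 0.0173207
Sum: 1.1942e-08 + 0.00157227 + 0.00390587 + 0.0173207 = 0.0227988
P(Segment III | x) = 0.00390587 / 0.0227988 ≈ 0.1713

0.1713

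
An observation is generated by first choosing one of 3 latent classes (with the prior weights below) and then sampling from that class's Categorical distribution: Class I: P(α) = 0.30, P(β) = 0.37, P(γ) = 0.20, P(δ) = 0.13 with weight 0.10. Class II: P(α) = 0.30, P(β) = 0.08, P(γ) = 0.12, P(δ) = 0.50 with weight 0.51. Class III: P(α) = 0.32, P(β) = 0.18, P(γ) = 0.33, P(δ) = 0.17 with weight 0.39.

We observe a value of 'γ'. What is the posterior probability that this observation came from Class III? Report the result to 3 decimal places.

0.613

By Bayes' theorem, P(k | x) = π_k f_k(x) / Σ_j π_j f_j(x).
Evaluate each component's likelihood at the observed value:
  L_I = 0.2
  L_II = 0.12
  L_III = 0.33
Weight by the priors:
  π_I·L_I = 0.10 × 0.2 = 0.02
  π_II·L_II = 0.51 × 0.12 = 0.0612
  π_III·L_III = 0.39 × 0.33 = 0.1287
Sum: 0.02 + 0.0612 + 0.1287 = 0.2099
P(Class III | data) = 0.1287 / 0.2099 ≈ 0.613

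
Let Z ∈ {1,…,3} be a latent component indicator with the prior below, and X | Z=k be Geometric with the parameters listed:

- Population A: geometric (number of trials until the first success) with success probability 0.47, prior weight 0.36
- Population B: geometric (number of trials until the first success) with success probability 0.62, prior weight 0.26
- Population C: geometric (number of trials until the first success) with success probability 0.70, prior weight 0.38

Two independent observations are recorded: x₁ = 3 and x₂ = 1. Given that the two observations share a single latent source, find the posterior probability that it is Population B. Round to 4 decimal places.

By Bayes' theorem, P(k | x) = π_k f_k(x) / Σ_j π_j f_j(x).
Since both observations come from the same component, the likelihood for component k is f_k(x₁)·f_k(x₂).
  p_A = [0.132023] × [0.47] = 0.0620508
  p_B = [0.089528] × [0.62] = 0.0555074
  p_C = [0.063] × [0.7] = 0.0441
Multiply by the mixture weights:
  π_A·p_A = 0.36 × 0.0620508 = 0.0223383
  π_B·p_B = 0.26 × 0.0555074 = 0.0144319
  π_C·p_C = 0.38 × 0.0441 = 0.016758
Normaliser: 0.0223383 + 0.0144319 + 0.016758 = 0.0535282
So the posterior for Population B is 0.0144319 / 0.0535282 ≈ 0.2696.

0.2696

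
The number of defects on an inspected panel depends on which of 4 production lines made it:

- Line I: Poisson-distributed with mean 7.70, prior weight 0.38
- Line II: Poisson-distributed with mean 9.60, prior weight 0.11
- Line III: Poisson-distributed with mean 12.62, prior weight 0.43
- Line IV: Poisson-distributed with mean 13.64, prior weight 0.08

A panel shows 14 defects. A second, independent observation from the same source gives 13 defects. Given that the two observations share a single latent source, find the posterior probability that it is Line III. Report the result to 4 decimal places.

Apply Bayes' rule: the posterior for each component is proportional to its prior times its likelihood at x.
Since both observations come from the same component, the likelihood for component k is f_k(x₁)·f_k(x₂).
  f_I = [e^(−7.70)·7.70^14/14! = 0.0133781] × [0.0243238] = 0.000325406
  f_II = [e^(−9.60)·9.60^14/14! = 0.0438694] × [0.0639762] = 0.0028066
  f_III = [e^(−12.62)·12.62^14/14! = 0.0985431] × [0.109319] = 0.0107726
  f_IV = [e^(−13.64)·13.64^14/14! = 0.105491] × [0.108275] = 0.0114221
Weight by the priors:
  w_I·f_I = 0.38 × 0.000325406 = 0.000123654
  w_II·f_II = 0.11 × 0.0028066 = 0.000308726
  w_III·f_III = 0.43 × 0.0107726 = 0.00463223
  w_IV·f_IV = 0.08 × 0.0114221 = 0.000913768
Denominator: 0.000123654 + 0.000308726 + 0.00463223 + 0.000913768 = 0.00597837
Responsibility of Line III: 0.00463223 / 0.00597837 ≈ 0.7748

0.7748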